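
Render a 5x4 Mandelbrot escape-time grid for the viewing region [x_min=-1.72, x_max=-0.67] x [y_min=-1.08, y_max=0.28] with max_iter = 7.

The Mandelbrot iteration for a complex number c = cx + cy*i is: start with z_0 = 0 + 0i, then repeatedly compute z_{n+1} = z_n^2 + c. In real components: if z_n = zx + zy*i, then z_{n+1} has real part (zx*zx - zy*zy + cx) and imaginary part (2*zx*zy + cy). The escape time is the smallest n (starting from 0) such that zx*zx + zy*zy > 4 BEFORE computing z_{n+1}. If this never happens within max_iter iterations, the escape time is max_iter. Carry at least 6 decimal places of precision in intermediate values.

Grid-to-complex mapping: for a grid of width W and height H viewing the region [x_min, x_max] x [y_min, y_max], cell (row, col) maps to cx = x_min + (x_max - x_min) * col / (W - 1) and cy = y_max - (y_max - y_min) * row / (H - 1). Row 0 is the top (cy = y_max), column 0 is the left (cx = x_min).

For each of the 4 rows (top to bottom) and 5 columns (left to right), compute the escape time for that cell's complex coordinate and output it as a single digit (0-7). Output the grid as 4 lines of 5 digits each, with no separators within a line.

Answer: 45777
46777
33347
12333

Derivation:
(row=0, col=0): c = -1.7200 + 0.2800i → escape time 4
(row=0, col=1): c = -1.4575 + 0.2800i → escape time 5
(row=0, col=2): c = -1.1950 + 0.2800i → escape time 7
(row=0, col=3): c = -0.9325 + 0.2800i → escape time 7
(row=0, col=4): c = -0.6700 + 0.2800i → escape time 7
(row=1, col=0): c = -1.7200 + -0.1733i → escape time 4
(row=1, col=1): c = -1.4575 + -0.1733i → escape time 6
(row=1, col=2): c = -1.1950 + -0.1733i → escape time 7
(row=1, col=3): c = -0.9325 + -0.1733i → escape time 7
(row=1, col=4): c = -0.6700 + -0.1733i → escape time 7
(row=2, col=0): c = -1.7200 + -0.6267i → escape time 3
(row=2, col=1): c = -1.4575 + -0.6267i → escape time 3
(row=2, col=2): c = -1.1950 + -0.6267i → escape time 3
(row=2, col=3): c = -0.9325 + -0.6267i → escape time 4
(row=2, col=4): c = -0.6700 + -0.6267i → escape time 7
(row=3, col=0): c = -1.7200 + -1.0800i → escape time 1
(row=3, col=1): c = -1.4575 + -1.0800i → escape time 2
(row=3, col=2): c = -1.1950 + -1.0800i → escape time 3
(row=3, col=3): c = -0.9325 + -1.0800i → escape time 3
(row=3, col=4): c = -0.6700 + -1.0800i → escape time 3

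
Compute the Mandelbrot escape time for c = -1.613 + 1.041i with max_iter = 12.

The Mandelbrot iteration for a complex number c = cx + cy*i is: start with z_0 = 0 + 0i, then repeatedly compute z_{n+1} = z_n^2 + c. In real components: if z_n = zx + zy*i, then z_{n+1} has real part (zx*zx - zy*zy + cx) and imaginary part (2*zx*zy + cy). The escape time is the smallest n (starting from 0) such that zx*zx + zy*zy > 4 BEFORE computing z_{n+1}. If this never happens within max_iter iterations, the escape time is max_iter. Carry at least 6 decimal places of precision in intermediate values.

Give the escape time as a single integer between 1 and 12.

z_0 = 0 + 0i, c = -1.6130 + 1.0410i
Iter 1: z = -1.6130 + 1.0410i, |z|^2 = 3.6854
Iter 2: z = -0.0949 + -2.3173i, |z|^2 = 5.3787
Escaped at iteration 2

Answer: 2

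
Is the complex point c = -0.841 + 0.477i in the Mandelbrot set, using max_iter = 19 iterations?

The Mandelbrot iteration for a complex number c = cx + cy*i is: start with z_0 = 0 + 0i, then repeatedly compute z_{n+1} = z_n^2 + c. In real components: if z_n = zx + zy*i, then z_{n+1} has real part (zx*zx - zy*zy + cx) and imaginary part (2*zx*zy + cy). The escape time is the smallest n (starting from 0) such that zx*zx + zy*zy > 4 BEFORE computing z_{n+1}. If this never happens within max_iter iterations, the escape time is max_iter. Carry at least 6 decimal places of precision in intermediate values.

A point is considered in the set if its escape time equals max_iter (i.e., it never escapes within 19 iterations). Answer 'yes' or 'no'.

z_0 = 0 + 0i, c = -0.8410 + 0.4770i
Iter 1: z = -0.8410 + 0.4770i, |z|^2 = 0.9348
Iter 2: z = -0.3612 + -0.3253i, |z|^2 = 0.2363
Iter 3: z = -0.8163 + 0.7120i, |z|^2 = 1.1734
Iter 4: z = -0.6816 + -0.6855i, |z|^2 = 0.9345
Iter 5: z = -0.8463 + 1.4115i, |z|^2 = 2.7086
Iter 6: z = -2.1170 + -1.9122i, |z|^2 = 8.1385
Escaped at iteration 6

Answer: no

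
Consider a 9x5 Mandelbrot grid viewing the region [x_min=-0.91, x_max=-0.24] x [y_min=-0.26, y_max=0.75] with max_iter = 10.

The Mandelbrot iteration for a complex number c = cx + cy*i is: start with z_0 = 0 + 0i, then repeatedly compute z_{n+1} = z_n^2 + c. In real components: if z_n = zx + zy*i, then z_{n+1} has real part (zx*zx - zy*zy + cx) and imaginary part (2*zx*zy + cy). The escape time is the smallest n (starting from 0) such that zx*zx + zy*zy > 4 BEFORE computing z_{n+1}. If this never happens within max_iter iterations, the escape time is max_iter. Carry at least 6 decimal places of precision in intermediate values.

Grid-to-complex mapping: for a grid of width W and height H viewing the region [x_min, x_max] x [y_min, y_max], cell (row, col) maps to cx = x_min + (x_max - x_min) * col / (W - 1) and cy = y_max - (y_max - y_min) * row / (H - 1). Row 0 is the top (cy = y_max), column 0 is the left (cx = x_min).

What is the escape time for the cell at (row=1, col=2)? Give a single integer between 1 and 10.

z_0 = 0 + 0i, c = -0.7425 + 0.4975i
Iter 1: z = -0.7425 + 0.4975i, |z|^2 = 0.7988
Iter 2: z = -0.4387 + -0.2413i, |z|^2 = 0.2507
Iter 3: z = -0.6083 + 0.7092i, |z|^2 = 0.8730
Iter 4: z = -0.8755 + -0.3653i, |z|^2 = 0.8999
Iter 5: z = -0.1094 + 1.1371i, |z|^2 = 1.3049
Iter 6: z = -2.0235 + 0.2486i, |z|^2 = 4.1562
Escaped at iteration 6

Answer: 6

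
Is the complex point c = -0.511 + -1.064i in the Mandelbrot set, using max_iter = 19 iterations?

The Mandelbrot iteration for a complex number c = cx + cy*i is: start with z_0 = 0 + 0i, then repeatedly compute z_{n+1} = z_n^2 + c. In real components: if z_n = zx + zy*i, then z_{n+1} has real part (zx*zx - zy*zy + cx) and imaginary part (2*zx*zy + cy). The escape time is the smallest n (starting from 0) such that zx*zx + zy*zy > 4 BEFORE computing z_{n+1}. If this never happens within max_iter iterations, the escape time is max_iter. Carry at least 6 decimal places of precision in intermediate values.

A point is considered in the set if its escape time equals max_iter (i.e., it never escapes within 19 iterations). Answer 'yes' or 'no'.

Answer: no

Derivation:
z_0 = 0 + 0i, c = -0.5110 + -1.0640i
Iter 1: z = -0.5110 + -1.0640i, |z|^2 = 1.3932
Iter 2: z = -1.3820 + 0.0234i, |z|^2 = 1.9104
Iter 3: z = 1.3983 + -1.1287i, |z|^2 = 3.2292
Iter 4: z = 0.1703 + -4.2205i, |z|^2 = 17.8419
Escaped at iteration 4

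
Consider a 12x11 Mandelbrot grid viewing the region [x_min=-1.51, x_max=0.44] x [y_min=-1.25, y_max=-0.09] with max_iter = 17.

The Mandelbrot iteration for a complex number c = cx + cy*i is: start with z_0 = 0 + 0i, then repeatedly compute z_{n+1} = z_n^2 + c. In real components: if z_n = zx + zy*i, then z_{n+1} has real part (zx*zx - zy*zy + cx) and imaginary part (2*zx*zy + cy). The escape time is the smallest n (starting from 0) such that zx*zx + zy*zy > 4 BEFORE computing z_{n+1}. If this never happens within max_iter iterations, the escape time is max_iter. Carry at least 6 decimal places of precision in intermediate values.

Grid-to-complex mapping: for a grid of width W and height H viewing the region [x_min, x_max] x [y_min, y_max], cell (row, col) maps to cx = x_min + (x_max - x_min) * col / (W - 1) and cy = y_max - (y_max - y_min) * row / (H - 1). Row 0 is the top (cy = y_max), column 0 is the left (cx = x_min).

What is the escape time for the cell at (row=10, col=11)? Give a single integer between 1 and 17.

Answer: 2

Derivation:
z_0 = 0 + 0i, c = 0.4400 + -1.2500i
Iter 1: z = 0.4400 + -1.2500i, |z|^2 = 1.7561
Iter 2: z = -0.9289 + -2.3500i, |z|^2 = 6.3854
Escaped at iteration 2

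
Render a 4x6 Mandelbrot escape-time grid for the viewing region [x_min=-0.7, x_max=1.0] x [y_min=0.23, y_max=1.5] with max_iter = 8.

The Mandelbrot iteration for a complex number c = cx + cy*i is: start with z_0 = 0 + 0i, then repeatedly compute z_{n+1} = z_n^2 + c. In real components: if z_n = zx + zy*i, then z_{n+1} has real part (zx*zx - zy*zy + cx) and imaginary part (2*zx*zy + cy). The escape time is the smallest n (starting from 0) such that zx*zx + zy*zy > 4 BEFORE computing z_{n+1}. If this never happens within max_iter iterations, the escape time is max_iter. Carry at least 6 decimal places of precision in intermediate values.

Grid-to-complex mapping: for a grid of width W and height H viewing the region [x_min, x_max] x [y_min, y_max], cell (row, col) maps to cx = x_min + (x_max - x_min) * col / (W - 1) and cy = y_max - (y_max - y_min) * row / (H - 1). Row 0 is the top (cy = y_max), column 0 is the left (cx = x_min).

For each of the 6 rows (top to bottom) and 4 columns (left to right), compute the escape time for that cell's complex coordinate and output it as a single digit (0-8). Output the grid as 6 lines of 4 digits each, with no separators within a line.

(row=0, col=0): c = -0.7000 + 1.5000i → escape time 2
(row=0, col=1): c = -0.1333 + 1.5000i → escape time 2
(row=0, col=2): c = 0.4333 + 1.5000i → escape time 2
(row=0, col=3): c = 1.0000 + 1.5000i → escape time 2
(row=1, col=0): c = -0.7000 + 1.2460i → escape time 3
(row=1, col=1): c = -0.1333 + 1.2460i → escape time 3
(row=1, col=2): c = 0.4333 + 1.2460i → escape time 2
(row=1, col=3): c = 1.0000 + 1.2460i → escape time 2
(row=2, col=0): c = -0.7000 + 0.9920i → escape time 3
(row=2, col=1): c = -0.1333 + 0.9920i → escape time 8
(row=2, col=2): c = 0.4333 + 0.9920i → escape time 3
(row=2, col=3): c = 1.0000 + 0.9920i → escape time 2
(row=3, col=0): c = -0.7000 + 0.7380i → escape time 4
(row=3, col=1): c = -0.1333 + 0.7380i → escape time 8
(row=3, col=2): c = 0.4333 + 0.7380i → escape time 4
(row=3, col=3): c = 1.0000 + 0.7380i → escape time 2
(row=4, col=0): c = -0.7000 + 0.4840i → escape time 8
(row=4, col=1): c = -0.1333 + 0.4840i → escape time 8
(row=4, col=2): c = 0.4333 + 0.4840i → escape time 6
(row=4, col=3): c = 1.0000 + 0.4840i → escape time 2
(row=5, col=0): c = -0.7000 + 0.2300i → escape time 8
(row=5, col=1): c = -0.1333 + 0.2300i → escape time 8
(row=5, col=2): c = 0.4333 + 0.2300i → escape time 8
(row=5, col=3): c = 1.0000 + 0.2300i → escape time 2

Answer: 2222
3322
3832
4842
8862
8882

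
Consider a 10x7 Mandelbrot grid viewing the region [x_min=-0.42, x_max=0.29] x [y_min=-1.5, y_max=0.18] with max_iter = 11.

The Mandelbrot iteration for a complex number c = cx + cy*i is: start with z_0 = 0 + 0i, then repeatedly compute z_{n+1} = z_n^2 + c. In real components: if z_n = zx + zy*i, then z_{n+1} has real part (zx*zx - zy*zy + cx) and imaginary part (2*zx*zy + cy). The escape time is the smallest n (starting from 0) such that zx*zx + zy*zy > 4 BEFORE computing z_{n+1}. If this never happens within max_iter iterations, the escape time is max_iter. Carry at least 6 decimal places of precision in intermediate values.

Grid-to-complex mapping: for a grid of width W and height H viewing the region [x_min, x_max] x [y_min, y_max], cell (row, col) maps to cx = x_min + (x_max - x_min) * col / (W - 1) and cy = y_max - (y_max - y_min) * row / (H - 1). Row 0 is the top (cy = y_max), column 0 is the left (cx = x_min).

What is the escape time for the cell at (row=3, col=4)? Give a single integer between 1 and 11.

Answer: 11

Derivation:
z_0 = 0 + 0i, c = -0.1044 + -0.6600i
Iter 1: z = -0.1044 + -0.6600i, |z|^2 = 0.4465
Iter 2: z = -0.5291 + -0.5221i, |z|^2 = 0.5526
Iter 3: z = -0.0971 + -0.1074i, |z|^2 = 0.0210
Iter 4: z = -0.1066 + -0.6391i, |z|^2 = 0.4199
Iter 5: z = -0.5016 + -0.5238i, |z|^2 = 0.5259
Iter 6: z = -0.1272 + -0.1346i, |z|^2 = 0.0343
Iter 7: z = -0.1064 + -0.6258i, |z|^2 = 0.4029
Iter 8: z = -0.4847 + -0.5269i, |z|^2 = 0.5125
Iter 9: z = -0.1471 + -0.1492i, |z|^2 = 0.0439
Iter 10: z = -0.1051 + -0.6161i, |z|^2 = 0.3906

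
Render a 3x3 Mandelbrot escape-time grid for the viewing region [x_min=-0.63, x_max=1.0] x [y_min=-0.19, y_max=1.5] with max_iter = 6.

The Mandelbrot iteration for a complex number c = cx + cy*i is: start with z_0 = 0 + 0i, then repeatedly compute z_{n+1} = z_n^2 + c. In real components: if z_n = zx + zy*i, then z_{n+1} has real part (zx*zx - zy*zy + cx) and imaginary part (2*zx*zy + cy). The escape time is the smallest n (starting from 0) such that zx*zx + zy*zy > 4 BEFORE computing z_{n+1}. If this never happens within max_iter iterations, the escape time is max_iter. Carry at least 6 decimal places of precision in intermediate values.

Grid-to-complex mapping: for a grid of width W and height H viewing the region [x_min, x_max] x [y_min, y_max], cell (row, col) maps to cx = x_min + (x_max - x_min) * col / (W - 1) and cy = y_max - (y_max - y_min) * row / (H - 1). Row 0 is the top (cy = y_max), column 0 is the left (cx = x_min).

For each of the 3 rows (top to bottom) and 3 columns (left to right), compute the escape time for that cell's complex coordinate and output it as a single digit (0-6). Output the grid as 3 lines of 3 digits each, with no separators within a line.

Answer: 222
662
662

Derivation:
(row=0, col=0): c = -0.6300 + 1.5000i → escape time 2
(row=0, col=1): c = 0.1850 + 1.5000i → escape time 2
(row=0, col=2): c = 1.0000 + 1.5000i → escape time 2
(row=1, col=0): c = -0.6300 + 0.6550i → escape time 6
(row=1, col=1): c = 0.1850 + 0.6550i → escape time 6
(row=1, col=2): c = 1.0000 + 0.6550i → escape time 2
(row=2, col=0): c = -0.6300 + -0.1900i → escape time 6
(row=2, col=1): c = 0.1850 + -0.1900i → escape time 6
(row=2, col=2): c = 1.0000 + -0.1900i → escape time 2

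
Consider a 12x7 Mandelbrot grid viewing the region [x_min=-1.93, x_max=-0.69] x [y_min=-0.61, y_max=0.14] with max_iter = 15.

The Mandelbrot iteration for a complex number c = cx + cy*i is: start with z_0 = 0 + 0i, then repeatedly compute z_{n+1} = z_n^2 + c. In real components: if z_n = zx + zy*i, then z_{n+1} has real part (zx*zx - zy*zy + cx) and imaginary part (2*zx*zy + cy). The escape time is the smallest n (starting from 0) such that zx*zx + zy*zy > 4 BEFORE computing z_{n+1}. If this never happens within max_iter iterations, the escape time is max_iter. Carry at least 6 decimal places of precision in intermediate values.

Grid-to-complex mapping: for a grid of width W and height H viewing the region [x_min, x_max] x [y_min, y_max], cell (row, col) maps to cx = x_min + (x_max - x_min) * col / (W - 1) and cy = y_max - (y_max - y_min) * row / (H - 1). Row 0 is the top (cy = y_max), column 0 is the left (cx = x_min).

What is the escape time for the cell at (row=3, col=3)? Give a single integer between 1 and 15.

z_0 = 0 + 0i, c = -1.5918 + -0.2350i
Iter 1: z = -1.5918 + -0.2350i, |z|^2 = 2.5891
Iter 2: z = 0.8868 + 0.5132i, |z|^2 = 1.0498
Iter 3: z = -1.0687 + 0.6752i, |z|^2 = 1.5979
Iter 4: z = -0.9056 + -1.6781i, |z|^2 = 3.6361
Iter 5: z = -3.5875 + 2.8045i, |z|^2 = 20.7352
Escaped at iteration 5

Answer: 5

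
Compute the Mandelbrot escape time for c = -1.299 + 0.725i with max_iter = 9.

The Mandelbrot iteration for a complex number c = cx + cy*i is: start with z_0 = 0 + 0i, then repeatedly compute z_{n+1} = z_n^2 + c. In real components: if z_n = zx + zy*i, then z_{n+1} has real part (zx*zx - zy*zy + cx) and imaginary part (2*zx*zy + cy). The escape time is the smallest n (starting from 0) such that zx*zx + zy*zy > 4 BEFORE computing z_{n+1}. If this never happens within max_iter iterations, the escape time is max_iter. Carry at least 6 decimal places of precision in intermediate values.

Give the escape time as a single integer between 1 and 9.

Answer: 3

Derivation:
z_0 = 0 + 0i, c = -1.2990 + 0.7250i
Iter 1: z = -1.2990 + 0.7250i, |z|^2 = 2.2130
Iter 2: z = -0.1372 + -1.1585i, |z|^2 = 1.3611
Iter 3: z = -2.6224 + 1.0430i, |z|^2 = 7.9648
Escaped at iteration 3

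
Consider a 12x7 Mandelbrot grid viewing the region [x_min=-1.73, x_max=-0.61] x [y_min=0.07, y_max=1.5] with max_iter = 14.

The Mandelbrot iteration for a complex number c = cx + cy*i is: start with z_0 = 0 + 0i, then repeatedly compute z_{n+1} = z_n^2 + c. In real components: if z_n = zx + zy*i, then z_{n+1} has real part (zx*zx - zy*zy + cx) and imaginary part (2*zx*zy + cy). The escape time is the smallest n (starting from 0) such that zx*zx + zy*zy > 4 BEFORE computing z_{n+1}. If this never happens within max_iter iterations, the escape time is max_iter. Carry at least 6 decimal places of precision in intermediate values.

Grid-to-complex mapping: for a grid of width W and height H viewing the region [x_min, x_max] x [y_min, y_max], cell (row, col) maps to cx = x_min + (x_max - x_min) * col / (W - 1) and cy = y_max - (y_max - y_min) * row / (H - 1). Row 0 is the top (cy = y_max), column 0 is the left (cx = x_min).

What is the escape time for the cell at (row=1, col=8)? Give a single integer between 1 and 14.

z_0 = 0 + 0i, c = -0.9155 + 1.2617i
Iter 1: z = -0.9155 + 1.2617i, |z|^2 = 2.4299
Iter 2: z = -1.6692 + -1.0483i, |z|^2 = 3.8852
Iter 3: z = 0.7718 + 4.7614i, |z|^2 = 23.2667
Escaped at iteration 3

Answer: 3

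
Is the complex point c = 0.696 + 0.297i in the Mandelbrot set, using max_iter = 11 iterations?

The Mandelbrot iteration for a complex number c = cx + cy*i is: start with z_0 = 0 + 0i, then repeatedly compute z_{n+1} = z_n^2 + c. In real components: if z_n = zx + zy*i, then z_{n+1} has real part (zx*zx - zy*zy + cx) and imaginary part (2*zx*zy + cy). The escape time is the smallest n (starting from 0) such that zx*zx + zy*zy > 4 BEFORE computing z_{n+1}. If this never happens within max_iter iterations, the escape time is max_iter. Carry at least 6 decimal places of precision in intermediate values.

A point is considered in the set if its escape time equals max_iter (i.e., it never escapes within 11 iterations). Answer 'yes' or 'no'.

Answer: no

Derivation:
z_0 = 0 + 0i, c = 0.6960 + 0.2970i
Iter 1: z = 0.6960 + 0.2970i, |z|^2 = 0.5726
Iter 2: z = 1.0922 + 0.7104i, |z|^2 = 1.6976
Iter 3: z = 1.3842 + 1.8489i, |z|^2 = 5.3343
Escaped at iteration 3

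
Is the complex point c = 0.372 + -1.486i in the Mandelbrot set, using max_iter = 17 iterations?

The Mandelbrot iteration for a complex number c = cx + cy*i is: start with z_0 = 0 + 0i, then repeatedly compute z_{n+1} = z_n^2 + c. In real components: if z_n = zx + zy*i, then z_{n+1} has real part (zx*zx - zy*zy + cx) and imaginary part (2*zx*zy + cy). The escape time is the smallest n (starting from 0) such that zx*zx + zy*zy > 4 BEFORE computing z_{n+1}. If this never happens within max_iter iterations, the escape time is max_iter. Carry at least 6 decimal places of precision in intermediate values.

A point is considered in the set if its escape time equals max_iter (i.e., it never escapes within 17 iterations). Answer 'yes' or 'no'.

Answer: no

Derivation:
z_0 = 0 + 0i, c = 0.3720 + -1.4860i
Iter 1: z = 0.3720 + -1.4860i, |z|^2 = 2.3466
Iter 2: z = -1.6978 + -2.5916i, |z|^2 = 9.5989
Escaped at iteration 2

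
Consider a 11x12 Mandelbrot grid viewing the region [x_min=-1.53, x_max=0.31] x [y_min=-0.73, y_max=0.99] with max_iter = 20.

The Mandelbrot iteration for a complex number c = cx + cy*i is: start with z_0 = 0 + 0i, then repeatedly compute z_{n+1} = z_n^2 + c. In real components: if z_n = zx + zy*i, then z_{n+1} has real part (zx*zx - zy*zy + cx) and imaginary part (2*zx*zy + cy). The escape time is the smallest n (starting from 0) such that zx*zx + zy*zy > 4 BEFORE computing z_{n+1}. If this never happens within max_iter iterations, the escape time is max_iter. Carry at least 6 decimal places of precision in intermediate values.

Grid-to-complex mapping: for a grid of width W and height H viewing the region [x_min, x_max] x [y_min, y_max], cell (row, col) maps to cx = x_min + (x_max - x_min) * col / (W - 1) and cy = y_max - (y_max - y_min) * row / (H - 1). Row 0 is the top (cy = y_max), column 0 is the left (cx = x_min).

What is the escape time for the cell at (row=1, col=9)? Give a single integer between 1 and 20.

Answer: 5

Derivation:
z_0 = 0 + 0i, c = 0.1260 + 0.8336i
Iter 1: z = 0.1260 + 0.8336i, |z|^2 = 0.7108
Iter 2: z = -0.5531 + 1.0437i, |z|^2 = 1.3952
Iter 3: z = -0.6574 + -0.3209i, |z|^2 = 0.5352
Iter 4: z = 0.4553 + 1.2555i, |z|^2 = 1.7837
Iter 5: z = -1.2431 + 1.9769i, |z|^2 = 5.4533
Escaped at iteration 5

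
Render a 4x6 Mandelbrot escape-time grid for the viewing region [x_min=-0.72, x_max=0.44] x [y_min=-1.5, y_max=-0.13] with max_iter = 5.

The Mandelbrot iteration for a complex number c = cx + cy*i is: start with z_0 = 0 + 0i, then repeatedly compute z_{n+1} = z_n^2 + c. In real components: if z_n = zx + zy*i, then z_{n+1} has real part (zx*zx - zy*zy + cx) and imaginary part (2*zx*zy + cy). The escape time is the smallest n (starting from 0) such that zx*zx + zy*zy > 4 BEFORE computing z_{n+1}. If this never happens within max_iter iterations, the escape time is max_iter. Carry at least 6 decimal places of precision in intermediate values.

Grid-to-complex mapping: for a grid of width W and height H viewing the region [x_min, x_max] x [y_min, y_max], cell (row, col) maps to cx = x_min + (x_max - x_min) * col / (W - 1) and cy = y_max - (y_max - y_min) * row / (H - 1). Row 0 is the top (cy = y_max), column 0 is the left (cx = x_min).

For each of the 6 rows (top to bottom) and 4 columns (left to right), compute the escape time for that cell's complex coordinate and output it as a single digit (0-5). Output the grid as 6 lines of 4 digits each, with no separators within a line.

Answer: 5555
5555
5555
4553
3332
2222

Derivation:
(row=0, col=0): c = -0.7200 + -0.1300i → escape time 5
(row=0, col=1): c = -0.3333 + -0.1300i → escape time 5
(row=0, col=2): c = 0.0533 + -0.1300i → escape time 5
(row=0, col=3): c = 0.4400 + -0.1300i → escape time 5
(row=1, col=0): c = -0.7200 + -0.4040i → escape time 5
(row=1, col=1): c = -0.3333 + -0.4040i → escape time 5
(row=1, col=2): c = 0.0533 + -0.4040i → escape time 5
(row=1, col=3): c = 0.4400 + -0.4040i → escape time 5
(row=2, col=0): c = -0.7200 + -0.6780i → escape time 5
(row=2, col=1): c = -0.3333 + -0.6780i → escape time 5
(row=2, col=2): c = 0.0533 + -0.6780i → escape time 5
(row=2, col=3): c = 0.4400 + -0.6780i → escape time 5
(row=3, col=0): c = -0.7200 + -0.9520i → escape time 4
(row=3, col=1): c = -0.3333 + -0.9520i → escape time 5
(row=3, col=2): c = 0.0533 + -0.9520i → escape time 5
(row=3, col=3): c = 0.4400 + -0.9520i → escape time 3
(row=4, col=0): c = -0.7200 + -1.2260i → escape time 3
(row=4, col=1): c = -0.3333 + -1.2260i → escape time 3
(row=4, col=2): c = 0.0533 + -1.2260i → escape time 3
(row=4, col=3): c = 0.4400 + -1.2260i → escape time 2
(row=5, col=0): c = -0.7200 + -1.5000i → escape time 2
(row=5, col=1): c = -0.3333 + -1.5000i → escape time 2
(row=5, col=2): c = 0.0533 + -1.5000i → escape time 2
(row=5, col=3): c = 0.4400 + -1.5000i → escape time 2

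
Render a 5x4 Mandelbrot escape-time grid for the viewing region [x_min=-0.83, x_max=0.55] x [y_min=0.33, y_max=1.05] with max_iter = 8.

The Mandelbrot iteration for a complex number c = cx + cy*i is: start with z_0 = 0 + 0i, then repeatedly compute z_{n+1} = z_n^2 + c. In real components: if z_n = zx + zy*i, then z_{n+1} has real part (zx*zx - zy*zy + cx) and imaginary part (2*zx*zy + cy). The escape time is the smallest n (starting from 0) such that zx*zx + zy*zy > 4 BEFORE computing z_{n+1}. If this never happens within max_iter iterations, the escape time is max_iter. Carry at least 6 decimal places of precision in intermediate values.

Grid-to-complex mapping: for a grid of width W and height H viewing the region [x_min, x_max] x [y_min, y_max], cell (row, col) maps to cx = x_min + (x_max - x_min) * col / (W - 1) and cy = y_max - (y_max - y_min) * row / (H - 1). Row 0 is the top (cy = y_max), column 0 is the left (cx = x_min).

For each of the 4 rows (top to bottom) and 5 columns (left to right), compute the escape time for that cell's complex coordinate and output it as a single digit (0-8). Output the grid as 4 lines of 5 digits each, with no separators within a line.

(row=0, col=0): c = -0.8300 + 1.0500i → escape time 3
(row=0, col=1): c = -0.4850 + 1.0500i → escape time 4
(row=0, col=2): c = -0.1400 + 1.0500i → escape time 8
(row=0, col=3): c = 0.2050 + 1.0500i → escape time 4
(row=0, col=4): c = 0.5500 + 1.0500i → escape time 2
(row=1, col=0): c = -0.8300 + 0.8100i → escape time 4
(row=1, col=1): c = -0.4850 + 0.8100i → escape time 5
(row=1, col=2): c = -0.1400 + 0.8100i → escape time 8
(row=1, col=3): c = 0.2050 + 0.8100i → escape time 5
(row=1, col=4): c = 0.5500 + 0.8100i → escape time 3
(row=2, col=0): c = -0.8300 + 0.5700i → escape time 5
(row=2, col=1): c = -0.4850 + 0.5700i → escape time 8
(row=2, col=2): c = -0.1400 + 0.5700i → escape time 8
(row=2, col=3): c = 0.2050 + 0.5700i → escape time 8
(row=2, col=4): c = 0.5500 + 0.5700i → escape time 4
(row=3, col=0): c = -0.8300 + 0.3300i → escape time 8
(row=3, col=1): c = -0.4850 + 0.3300i → escape time 8
(row=3, col=2): c = -0.1400 + 0.3300i → escape time 8
(row=3, col=3): c = 0.2050 + 0.3300i → escape time 8
(row=3, col=4): c = 0.5500 + 0.3300i → escape time 4

Answer: 34842
45853
58884
88884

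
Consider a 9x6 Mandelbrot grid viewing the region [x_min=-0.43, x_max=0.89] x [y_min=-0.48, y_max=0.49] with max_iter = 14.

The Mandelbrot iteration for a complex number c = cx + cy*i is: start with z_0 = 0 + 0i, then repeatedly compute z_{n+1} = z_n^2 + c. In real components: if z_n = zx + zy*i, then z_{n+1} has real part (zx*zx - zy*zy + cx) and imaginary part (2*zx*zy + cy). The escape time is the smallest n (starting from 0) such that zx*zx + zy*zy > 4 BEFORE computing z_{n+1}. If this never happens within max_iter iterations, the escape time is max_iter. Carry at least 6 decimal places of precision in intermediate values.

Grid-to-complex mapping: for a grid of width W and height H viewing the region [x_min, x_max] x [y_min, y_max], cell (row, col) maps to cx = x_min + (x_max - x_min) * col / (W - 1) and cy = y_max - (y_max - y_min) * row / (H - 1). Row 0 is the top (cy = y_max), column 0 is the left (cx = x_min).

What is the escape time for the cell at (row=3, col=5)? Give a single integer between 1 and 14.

Answer: 8

Derivation:
z_0 = 0 + 0i, c = 0.3950 + -0.0920i
Iter 1: z = 0.3950 + -0.0920i, |z|^2 = 0.1645
Iter 2: z = 0.5426 + -0.1647i, |z|^2 = 0.3215
Iter 3: z = 0.6623 + -0.2707i, |z|^2 = 0.5119
Iter 4: z = 0.7603 + -0.4505i, |z|^2 = 0.7810
Iter 5: z = 0.7701 + -0.7771i, |z|^2 = 1.1969
Iter 6: z = 0.3841 + -1.2888i, |z|^2 = 1.8087
Iter 7: z = -1.1185 + -1.0822i, |z|^2 = 2.4222
Iter 8: z = 0.4750 + 2.3289i, |z|^2 = 5.6494
Escaped at iteration 8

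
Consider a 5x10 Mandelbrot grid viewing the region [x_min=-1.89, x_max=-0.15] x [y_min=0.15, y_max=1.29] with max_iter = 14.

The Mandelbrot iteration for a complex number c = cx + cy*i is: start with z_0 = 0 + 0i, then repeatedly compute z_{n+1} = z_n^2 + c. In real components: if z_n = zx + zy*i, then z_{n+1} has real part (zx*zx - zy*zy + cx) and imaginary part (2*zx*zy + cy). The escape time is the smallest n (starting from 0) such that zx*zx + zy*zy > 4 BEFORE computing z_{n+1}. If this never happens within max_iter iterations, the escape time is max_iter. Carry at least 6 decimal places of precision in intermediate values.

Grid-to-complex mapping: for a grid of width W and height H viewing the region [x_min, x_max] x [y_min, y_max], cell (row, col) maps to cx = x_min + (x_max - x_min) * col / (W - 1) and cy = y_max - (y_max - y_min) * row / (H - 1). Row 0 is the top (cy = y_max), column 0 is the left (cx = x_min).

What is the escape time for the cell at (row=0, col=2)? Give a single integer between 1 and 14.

Answer: 2

Derivation:
z_0 = 0 + 0i, c = -1.0200 + 1.2900i
Iter 1: z = -1.0200 + 1.2900i, |z|^2 = 2.7045
Iter 2: z = -1.6437 + -1.3416i, |z|^2 = 4.5016
Escaped at iteration 2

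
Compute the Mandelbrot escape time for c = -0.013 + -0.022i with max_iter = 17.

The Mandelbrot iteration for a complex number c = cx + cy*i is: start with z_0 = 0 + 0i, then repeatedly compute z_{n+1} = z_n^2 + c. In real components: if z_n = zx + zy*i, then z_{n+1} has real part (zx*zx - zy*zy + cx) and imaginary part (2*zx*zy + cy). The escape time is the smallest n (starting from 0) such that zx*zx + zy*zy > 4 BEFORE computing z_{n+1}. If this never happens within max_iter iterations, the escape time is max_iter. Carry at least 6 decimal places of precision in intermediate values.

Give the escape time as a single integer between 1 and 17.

z_0 = 0 + 0i, c = -0.0130 + -0.0220i
Iter 1: z = -0.0130 + -0.0220i, |z|^2 = 0.0007
Iter 2: z = -0.0133 + -0.0214i, |z|^2 = 0.0006
Iter 3: z = -0.0133 + -0.0214i, |z|^2 = 0.0006
Iter 4: z = -0.0133 + -0.0214i, |z|^2 = 0.0006
Iter 5: z = -0.0133 + -0.0214i, |z|^2 = 0.0006
Iter 6: z = -0.0133 + -0.0214i, |z|^2 = 0.0006
Iter 7: z = -0.0133 + -0.0214i, |z|^2 = 0.0006
Iter 8: z = -0.0133 + -0.0214i, |z|^2 = 0.0006
Iter 9: z = -0.0133 + -0.0214i, |z|^2 = 0.0006
Iter 10: z = -0.0133 + -0.0214i, |z|^2 = 0.0006
Iter 11: z = -0.0133 + -0.0214i, |z|^2 = 0.0006
Iter 12: z = -0.0133 + -0.0214i, |z|^2 = 0.0006
Iter 13: z = -0.0133 + -0.0214i, |z|^2 = 0.0006
Iter 14: z = -0.0133 + -0.0214i, |z|^2 = 0.0006
Iter 15: z = -0.0133 + -0.0214i, |z|^2 = 0.0006
Iter 16: z = -0.0133 + -0.0214i, |z|^2 = 0.0006

Answer: 17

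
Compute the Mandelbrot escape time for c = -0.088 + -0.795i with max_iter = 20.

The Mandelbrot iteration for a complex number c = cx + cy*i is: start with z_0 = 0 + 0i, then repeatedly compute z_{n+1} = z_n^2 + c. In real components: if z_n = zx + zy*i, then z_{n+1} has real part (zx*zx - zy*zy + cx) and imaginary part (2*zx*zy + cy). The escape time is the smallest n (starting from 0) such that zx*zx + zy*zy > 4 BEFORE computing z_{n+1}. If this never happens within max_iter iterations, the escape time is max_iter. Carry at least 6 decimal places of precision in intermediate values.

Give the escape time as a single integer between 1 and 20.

Answer: 20

Derivation:
z_0 = 0 + 0i, c = -0.0880 + -0.7950i
Iter 1: z = -0.0880 + -0.7950i, |z|^2 = 0.6398
Iter 2: z = -0.7123 + -0.6551i, |z|^2 = 0.9365
Iter 3: z = -0.0098 + 0.1382i, |z|^2 = 0.0192
Iter 4: z = -0.1070 + -0.7977i, |z|^2 = 0.6478
Iter 5: z = -0.7129 + -0.6243i, |z|^2 = 0.8979
Iter 6: z = 0.0305 + 0.0951i, |z|^2 = 0.0100
Iter 7: z = -0.0961 + -0.7892i, |z|^2 = 0.6321
Iter 8: z = -0.7016 + -0.6433i, |z|^2 = 0.9061
Iter 9: z = -0.0096 + 0.1077i, |z|^2 = 0.0117
Iter 10: z = -0.0995 + -0.7971i, |z|^2 = 0.6452
Iter 11: z = -0.7134 + -0.6364i, |z|^2 = 0.9139
Iter 12: z = 0.0160 + 0.1130i, |z|^2 = 0.0130
Iter 13: z = -0.1005 + -0.7914i, |z|^2 = 0.6364
Iter 14: z = -0.7042 + -0.6359i, |z|^2 = 0.9003
Iter 15: z = 0.0035 + 0.1006i, |z|^2 = 0.0101
Iter 16: z = -0.0981 + -0.7943i, |z|^2 = 0.6405
Iter 17: z = -0.7093 + -0.6391i, |z|^2 = 0.9116
Iter 18: z = 0.0066 + 0.1117i, |z|^2 = 0.0125
Iter 19: z = -0.1004 + -0.7935i, |z|^2 = 0.6398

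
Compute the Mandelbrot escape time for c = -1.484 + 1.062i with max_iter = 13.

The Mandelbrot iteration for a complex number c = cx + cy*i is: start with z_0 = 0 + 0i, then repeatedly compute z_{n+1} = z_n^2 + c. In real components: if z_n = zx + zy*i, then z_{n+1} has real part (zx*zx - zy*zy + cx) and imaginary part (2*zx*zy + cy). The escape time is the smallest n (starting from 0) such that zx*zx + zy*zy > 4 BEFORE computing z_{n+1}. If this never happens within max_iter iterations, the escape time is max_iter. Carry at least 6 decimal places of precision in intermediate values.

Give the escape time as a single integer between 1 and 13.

z_0 = 0 + 0i, c = -1.4840 + 1.0620i
Iter 1: z = -1.4840 + 1.0620i, |z|^2 = 3.3301
Iter 2: z = -0.4096 + -2.0900i, |z|^2 = 4.5359
Escaped at iteration 2

Answer: 2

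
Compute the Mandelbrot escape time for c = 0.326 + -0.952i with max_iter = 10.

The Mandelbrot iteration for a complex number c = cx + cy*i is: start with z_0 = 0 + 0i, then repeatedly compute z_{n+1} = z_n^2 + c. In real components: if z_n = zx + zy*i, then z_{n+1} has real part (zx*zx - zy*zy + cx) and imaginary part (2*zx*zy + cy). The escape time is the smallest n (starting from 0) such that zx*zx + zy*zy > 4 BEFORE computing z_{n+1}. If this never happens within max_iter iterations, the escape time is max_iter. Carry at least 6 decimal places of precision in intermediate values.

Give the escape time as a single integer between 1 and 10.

Answer: 4

Derivation:
z_0 = 0 + 0i, c = 0.3260 + -0.9520i
Iter 1: z = 0.3260 + -0.9520i, |z|^2 = 1.0126
Iter 2: z = -0.4740 + -1.5727i, |z|^2 = 2.6981
Iter 3: z = -1.9227 + 0.5390i, |z|^2 = 3.9873
Iter 4: z = 3.7322 + -3.0247i, |z|^2 = 23.0784
Escaped at iteration 4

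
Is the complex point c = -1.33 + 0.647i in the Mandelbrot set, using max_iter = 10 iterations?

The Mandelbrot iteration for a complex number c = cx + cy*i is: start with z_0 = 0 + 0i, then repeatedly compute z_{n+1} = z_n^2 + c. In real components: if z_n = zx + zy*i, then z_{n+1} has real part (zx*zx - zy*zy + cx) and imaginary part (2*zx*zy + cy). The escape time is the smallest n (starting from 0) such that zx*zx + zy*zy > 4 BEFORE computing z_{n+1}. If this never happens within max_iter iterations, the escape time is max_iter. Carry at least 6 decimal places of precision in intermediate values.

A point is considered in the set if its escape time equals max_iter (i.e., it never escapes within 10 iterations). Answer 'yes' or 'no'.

Answer: no

Derivation:
z_0 = 0 + 0i, c = -1.3300 + 0.6470i
Iter 1: z = -1.3300 + 0.6470i, |z|^2 = 2.1875
Iter 2: z = 0.0203 + -1.0740i, |z|^2 = 1.1539
Iter 3: z = -2.4831 + 0.6034i, |z|^2 = 6.5299
Escaped at iteration 3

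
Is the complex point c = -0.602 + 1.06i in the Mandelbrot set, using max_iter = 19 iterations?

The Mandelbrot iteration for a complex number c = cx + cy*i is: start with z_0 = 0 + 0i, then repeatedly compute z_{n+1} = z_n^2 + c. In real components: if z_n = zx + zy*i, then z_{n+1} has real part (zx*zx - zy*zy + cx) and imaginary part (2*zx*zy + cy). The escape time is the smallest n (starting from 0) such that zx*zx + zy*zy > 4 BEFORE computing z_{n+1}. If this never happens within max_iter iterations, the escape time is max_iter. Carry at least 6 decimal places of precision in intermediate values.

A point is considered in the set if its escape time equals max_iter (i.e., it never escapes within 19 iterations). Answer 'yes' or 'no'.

z_0 = 0 + 0i, c = -0.6020 + 1.0600i
Iter 1: z = -0.6020 + 1.0600i, |z|^2 = 1.4860
Iter 2: z = -1.3632 + -0.2162i, |z|^2 = 1.9051
Iter 3: z = 1.2095 + 1.6496i, |z|^2 = 4.1840
Escaped at iteration 3

Answer: no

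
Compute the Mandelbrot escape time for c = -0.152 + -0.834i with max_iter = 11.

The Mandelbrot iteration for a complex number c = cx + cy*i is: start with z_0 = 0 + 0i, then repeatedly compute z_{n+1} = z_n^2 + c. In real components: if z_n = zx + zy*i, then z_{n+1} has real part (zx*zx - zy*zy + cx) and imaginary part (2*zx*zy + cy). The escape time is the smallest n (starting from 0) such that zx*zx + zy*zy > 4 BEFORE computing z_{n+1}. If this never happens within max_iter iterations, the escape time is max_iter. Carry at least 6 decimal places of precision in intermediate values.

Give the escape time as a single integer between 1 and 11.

z_0 = 0 + 0i, c = -0.1520 + -0.8340i
Iter 1: z = -0.1520 + -0.8340i, |z|^2 = 0.7187
Iter 2: z = -0.8245 + -0.5805i, |z|^2 = 1.0167
Iter 3: z = 0.1908 + 0.1231i, |z|^2 = 0.0516
Iter 4: z = -0.1308 + -0.7870i, |z|^2 = 0.6365
Iter 5: z = -0.7543 + -0.6282i, |z|^2 = 0.9636
Iter 6: z = 0.0224 + 0.1137i, |z|^2 = 0.0134
Iter 7: z = -0.1644 + -0.8289i, |z|^2 = 0.7141
Iter 8: z = -0.8121 + -0.5614i, |z|^2 = 0.9746
Iter 9: z = 0.1923 + 0.0778i, |z|^2 = 0.0430
Iter 10: z = -0.1211 + -0.8041i, |z|^2 = 0.6612

Answer: 11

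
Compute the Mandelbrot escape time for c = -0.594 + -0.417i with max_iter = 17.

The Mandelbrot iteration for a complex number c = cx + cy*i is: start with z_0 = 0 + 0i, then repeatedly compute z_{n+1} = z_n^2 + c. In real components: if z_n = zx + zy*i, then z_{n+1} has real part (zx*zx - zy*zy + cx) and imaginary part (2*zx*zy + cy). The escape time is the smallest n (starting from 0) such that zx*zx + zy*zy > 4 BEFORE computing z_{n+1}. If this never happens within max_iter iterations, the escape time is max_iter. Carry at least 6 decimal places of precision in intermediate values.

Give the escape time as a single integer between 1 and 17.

Answer: 17

Derivation:
z_0 = 0 + 0i, c = -0.5940 + -0.4170i
Iter 1: z = -0.5940 + -0.4170i, |z|^2 = 0.5267
Iter 2: z = -0.4151 + 0.0784i, |z|^2 = 0.1784
Iter 3: z = -0.4279 + -0.4821i, |z|^2 = 0.4155
Iter 4: z = -0.6433 + -0.0045i, |z|^2 = 0.4139
Iter 5: z = -0.1802 + -0.4113i, |z|^2 = 0.2016
Iter 6: z = -0.7307 + -0.2688i, |z|^2 = 0.6062
Iter 7: z = -0.1324 + -0.0242i, |z|^2 = 0.0181
Iter 8: z = -0.5771 + -0.4106i, |z|^2 = 0.5016
Iter 9: z = -0.4296 + 0.0569i, |z|^2 = 0.1878
Iter 10: z = -0.4127 + -0.4659i, |z|^2 = 0.3873
Iter 11: z = -0.6407 + -0.0325i, |z|^2 = 0.4116
Iter 12: z = -0.1845 + -0.3754i, |z|^2 = 0.1750
Iter 13: z = -0.7009 + -0.2785i, |z|^2 = 0.5688
Iter 14: z = -0.1803 + -0.0267i, |z|^2 = 0.0332
Iter 15: z = -0.5622 + -0.4074i, |z|^2 = 0.4820
Iter 16: z = -0.4439 + 0.0411i, |z|^2 = 0.1987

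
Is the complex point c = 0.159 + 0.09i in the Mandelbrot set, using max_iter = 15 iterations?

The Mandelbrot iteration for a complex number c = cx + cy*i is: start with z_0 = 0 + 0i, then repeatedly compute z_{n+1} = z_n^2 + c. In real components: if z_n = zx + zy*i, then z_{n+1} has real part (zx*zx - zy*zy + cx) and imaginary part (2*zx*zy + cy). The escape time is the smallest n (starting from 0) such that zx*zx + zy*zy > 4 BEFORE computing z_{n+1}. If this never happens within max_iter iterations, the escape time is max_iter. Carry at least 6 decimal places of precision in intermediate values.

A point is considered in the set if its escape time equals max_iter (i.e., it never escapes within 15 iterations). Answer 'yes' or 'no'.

z_0 = 0 + 0i, c = 0.1590 + 0.0900i
Iter 1: z = 0.1590 + 0.0900i, |z|^2 = 0.0334
Iter 2: z = 0.1762 + 0.1186i, |z|^2 = 0.0451
Iter 3: z = 0.1760 + 0.1318i, |z|^2 = 0.0483
Iter 4: z = 0.1726 + 0.1364i, |z|^2 = 0.0484
Iter 5: z = 0.1702 + 0.1371i, |z|^2 = 0.0478
Iter 6: z = 0.1692 + 0.1367i, |z|^2 = 0.0473
Iter 7: z = 0.1689 + 0.1362i, |z|^2 = 0.0471
Iter 8: z = 0.1690 + 0.1360i, |z|^2 = 0.0471
Iter 9: z = 0.1690 + 0.1360i, |z|^2 = 0.0471
Iter 10: z = 0.1691 + 0.1360i, |z|^2 = 0.0471
Iter 11: z = 0.1691 + 0.1360i, |z|^2 = 0.0471
Iter 12: z = 0.1691 + 0.1360i, |z|^2 = 0.0471
Iter 13: z = 0.1691 + 0.1360i, |z|^2 = 0.0471
Iter 14: z = 0.1691 + 0.1360i, |z|^2 = 0.0471
Did not escape in 15 iterations → in set

Answer: yes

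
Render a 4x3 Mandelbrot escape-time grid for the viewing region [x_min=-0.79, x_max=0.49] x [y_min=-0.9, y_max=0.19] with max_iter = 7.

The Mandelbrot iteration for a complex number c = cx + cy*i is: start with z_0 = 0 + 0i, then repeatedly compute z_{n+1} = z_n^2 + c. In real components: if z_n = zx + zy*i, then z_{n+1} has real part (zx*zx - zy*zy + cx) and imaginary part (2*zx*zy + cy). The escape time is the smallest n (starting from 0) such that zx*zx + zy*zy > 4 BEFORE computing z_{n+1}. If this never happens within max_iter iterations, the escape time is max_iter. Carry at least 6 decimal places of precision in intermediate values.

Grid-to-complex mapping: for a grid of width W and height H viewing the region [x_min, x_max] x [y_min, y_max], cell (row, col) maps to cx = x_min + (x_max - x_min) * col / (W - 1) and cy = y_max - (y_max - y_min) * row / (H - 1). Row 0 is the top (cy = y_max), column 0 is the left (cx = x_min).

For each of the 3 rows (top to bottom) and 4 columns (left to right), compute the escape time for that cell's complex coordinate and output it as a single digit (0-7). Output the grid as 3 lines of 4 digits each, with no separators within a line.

Answer: 7775
7776
4563

Derivation:
(row=0, col=0): c = -0.7900 + 0.1900i → escape time 7
(row=0, col=1): c = -0.3633 + 0.1900i → escape time 7
(row=0, col=2): c = 0.0633 + 0.1900i → escape time 7
(row=0, col=3): c = 0.4900 + 0.1900i → escape time 5
(row=1, col=0): c = -0.7900 + -0.3550i → escape time 7
(row=1, col=1): c = -0.3633 + -0.3550i → escape time 7
(row=1, col=2): c = 0.0633 + -0.3550i → escape time 7
(row=1, col=3): c = 0.4900 + -0.3550i → escape time 6
(row=2, col=0): c = -0.7900 + -0.9000i → escape time 4
(row=2, col=1): c = -0.3633 + -0.9000i → escape time 5
(row=2, col=2): c = 0.0633 + -0.9000i → escape time 6
(row=2, col=3): c = 0.4900 + -0.9000i → escape time 3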